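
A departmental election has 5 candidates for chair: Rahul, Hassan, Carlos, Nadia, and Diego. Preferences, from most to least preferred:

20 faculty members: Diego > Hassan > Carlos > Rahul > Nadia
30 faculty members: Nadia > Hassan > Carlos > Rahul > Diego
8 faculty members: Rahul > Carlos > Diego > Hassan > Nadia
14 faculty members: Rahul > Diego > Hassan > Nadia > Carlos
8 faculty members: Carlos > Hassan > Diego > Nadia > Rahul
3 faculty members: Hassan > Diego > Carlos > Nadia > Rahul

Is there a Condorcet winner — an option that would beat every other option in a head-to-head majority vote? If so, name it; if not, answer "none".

none

Checking pairwise contests:
Hassan beats Rahul 61–22.
Diego beats Hassan 42–41.
Hassan beats Carlos 67–16.
Rahul beats Nadia 42–41.
Rahul beats Diego 52–31.
Every option loses at least one head-to-head, so there is no Condorcet winner.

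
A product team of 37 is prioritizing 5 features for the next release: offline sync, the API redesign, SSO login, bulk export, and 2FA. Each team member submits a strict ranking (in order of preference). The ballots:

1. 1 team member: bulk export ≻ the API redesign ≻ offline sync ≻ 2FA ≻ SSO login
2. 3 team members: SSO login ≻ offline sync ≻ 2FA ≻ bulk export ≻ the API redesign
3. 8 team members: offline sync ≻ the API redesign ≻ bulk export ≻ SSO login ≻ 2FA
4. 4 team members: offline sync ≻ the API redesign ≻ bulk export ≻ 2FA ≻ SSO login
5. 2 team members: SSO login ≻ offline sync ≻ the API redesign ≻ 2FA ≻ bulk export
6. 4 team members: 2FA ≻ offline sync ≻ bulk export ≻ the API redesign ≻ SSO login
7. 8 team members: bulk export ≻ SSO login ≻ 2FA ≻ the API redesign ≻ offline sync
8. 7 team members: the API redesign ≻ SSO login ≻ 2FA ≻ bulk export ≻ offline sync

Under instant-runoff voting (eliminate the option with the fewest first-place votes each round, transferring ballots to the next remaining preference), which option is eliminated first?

Round 1: offline sync 12, the API redesign 7, SSO login 5, bulk export 9, 2FA 4. Eliminate 2FA.

2FA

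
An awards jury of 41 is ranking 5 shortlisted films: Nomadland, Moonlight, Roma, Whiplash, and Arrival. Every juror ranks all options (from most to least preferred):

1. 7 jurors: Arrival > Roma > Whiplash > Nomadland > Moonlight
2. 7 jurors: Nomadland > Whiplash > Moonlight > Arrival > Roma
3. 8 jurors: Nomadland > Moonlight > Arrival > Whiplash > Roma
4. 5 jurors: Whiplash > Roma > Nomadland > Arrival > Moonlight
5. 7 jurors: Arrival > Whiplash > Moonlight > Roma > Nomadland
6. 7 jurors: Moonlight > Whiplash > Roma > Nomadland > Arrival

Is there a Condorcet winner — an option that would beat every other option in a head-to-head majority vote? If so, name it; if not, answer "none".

none

Checking pairwise contests:
Roma beats Nomadland 26–15.
Nomadland beats Moonlight 27–14.
Moonlight beats Roma 29–12.
Arrival beats Whiplash 22–19.
Nomadland beats Arrival 27–14.
Every option loses at least one head-to-head, so there is no Condorcet winner.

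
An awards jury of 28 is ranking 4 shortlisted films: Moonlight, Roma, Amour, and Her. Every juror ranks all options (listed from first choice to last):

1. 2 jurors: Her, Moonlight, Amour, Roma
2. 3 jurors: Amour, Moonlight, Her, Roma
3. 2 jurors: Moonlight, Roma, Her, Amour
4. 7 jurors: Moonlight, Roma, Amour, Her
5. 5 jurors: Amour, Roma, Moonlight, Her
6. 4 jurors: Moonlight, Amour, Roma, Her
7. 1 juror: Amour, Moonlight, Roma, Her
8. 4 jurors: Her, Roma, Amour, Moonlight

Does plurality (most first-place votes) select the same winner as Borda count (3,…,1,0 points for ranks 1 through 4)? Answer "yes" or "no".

Plurality — first-place votes: Moonlight 13, Roma 0, Amour 9, Her 6. Winner: Moonlight.
Borda — scores: Moonlight 56, Roma 41, Amour 48, Her 23. Winner: Moonlight.
The two methods agree.

yes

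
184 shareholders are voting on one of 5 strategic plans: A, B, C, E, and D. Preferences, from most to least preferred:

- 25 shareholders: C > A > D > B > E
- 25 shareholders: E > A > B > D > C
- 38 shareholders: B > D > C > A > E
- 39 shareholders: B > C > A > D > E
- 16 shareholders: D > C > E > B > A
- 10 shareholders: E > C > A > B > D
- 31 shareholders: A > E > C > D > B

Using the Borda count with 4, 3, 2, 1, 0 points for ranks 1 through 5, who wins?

A: 25·3 + 25·3 + 38·1 + 39·2 + 16·0 + 10·2 + 31·4 = 410
B: 25·1 + 25·2 + 38·4 + 39·4 + 16·1 + 10·1 + 31·0 = 409
C: 25·4 + 25·0 + 38·2 + 39·3 + 16·3 + 10·3 + 31·2 = 433
E: 25·0 + 25·4 + 38·0 + 39·0 + 16·2 + 10·4 + 31·3 = 265
D: 25·2 + 25·1 + 38·3 + 39·1 + 16·4 + 10·0 + 31·1 = 323
C has the highest Borda score (433).

C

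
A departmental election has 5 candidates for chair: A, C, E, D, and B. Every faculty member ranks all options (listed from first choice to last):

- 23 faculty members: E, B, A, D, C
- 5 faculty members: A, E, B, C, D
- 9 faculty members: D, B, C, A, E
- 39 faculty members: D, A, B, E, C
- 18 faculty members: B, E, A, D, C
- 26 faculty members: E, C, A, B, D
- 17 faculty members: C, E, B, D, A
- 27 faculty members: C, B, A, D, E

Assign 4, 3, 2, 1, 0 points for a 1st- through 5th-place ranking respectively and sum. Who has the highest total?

A: 23·2 + 5·4 + 9·1 + 39·3 + 18·2 + 26·2 + 17·0 + 27·2 = 334
C: 23·0 + 5·1 + 9·2 + 39·0 + 18·0 + 26·3 + 17·4 + 27·4 = 277
E: 23·4 + 5·3 + 9·0 + 39·1 + 18·3 + 26·4 + 17·3 + 27·0 = 355
D: 23·1 + 5·0 + 9·4 + 39·4 + 18·1 + 26·0 + 17·1 + 27·1 = 277
B: 23·3 + 5·2 + 9·3 + 39·2 + 18·4 + 26·1 + 17·2 + 27·3 = 397
B has the highest Borda score (397).

B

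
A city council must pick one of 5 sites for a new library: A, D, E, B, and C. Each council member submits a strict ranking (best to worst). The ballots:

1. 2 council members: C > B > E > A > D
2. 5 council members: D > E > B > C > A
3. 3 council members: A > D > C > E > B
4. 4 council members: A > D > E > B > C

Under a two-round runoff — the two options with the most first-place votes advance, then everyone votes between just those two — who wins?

A

Round 1 first-place votes: A 7, D 5, E 0, B 0, C 2.
A and D advance.
Runoff: A is preferred to D by 9 voters; D by 5.
A wins the runoff.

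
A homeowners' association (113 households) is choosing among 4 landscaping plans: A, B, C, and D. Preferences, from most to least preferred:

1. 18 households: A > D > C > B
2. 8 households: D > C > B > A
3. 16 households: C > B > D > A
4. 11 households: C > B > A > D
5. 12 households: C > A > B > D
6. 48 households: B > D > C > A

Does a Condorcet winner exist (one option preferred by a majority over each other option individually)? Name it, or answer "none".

Checking pairwise contests:
B beats A 83–30.
C beats B 65–48.
D beats C 74–39.
B beats D 87–26.
Every option loses at least one head-to-head, so there is no Condorcet winner.

none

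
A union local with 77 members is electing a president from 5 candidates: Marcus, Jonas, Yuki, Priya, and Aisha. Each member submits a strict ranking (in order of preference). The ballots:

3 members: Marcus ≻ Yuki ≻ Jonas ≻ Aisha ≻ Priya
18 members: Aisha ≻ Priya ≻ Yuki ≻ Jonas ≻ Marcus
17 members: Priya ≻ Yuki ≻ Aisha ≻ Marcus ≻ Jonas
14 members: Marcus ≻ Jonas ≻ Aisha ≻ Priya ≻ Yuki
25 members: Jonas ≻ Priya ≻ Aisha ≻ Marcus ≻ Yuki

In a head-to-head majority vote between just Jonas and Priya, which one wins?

Jonas

Voters preferring Jonas to Priya: 42; preferring Priya to Jonas: 35.
Jonas wins the head-to-head.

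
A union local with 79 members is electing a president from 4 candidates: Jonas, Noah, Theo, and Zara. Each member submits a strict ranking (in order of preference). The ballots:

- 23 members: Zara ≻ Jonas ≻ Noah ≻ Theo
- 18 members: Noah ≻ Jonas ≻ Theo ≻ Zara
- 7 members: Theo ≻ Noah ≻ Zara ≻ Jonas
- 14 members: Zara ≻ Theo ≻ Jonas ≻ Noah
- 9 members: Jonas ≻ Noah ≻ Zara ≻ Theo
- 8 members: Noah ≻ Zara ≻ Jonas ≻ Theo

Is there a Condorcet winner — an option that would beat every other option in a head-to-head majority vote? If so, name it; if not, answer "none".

Checking pairwise contests:
Zara beats Jonas 52–27.
Jonas beats Noah 46–33.
Jonas beats Theo 58–21.
Noah beats Zara 42–37.
Every option loses at least one head-to-head, so there is no Condorcet winner.

none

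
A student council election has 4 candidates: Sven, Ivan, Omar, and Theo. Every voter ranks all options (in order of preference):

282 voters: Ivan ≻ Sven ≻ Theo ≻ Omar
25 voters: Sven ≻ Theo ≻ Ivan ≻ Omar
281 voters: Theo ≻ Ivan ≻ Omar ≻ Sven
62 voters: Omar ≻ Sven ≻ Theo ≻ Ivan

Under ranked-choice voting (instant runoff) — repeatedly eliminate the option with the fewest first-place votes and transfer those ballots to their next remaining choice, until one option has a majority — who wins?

Theo

Round 1: Sven 25, Ivan 282, Omar 62, Theo 281. Eliminate Sven.
Round 2: Ivan 282, Omar 62, Theo 306. Eliminate Omar.
Round 3: Ivan 282, Theo 368. Theo has a majority.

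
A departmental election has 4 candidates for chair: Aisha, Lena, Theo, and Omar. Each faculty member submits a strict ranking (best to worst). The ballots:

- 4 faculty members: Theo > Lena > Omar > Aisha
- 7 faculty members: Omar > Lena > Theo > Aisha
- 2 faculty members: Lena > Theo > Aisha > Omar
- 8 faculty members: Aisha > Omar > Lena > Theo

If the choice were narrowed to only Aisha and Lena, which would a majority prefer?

Voters preferring Aisha to Lena: 8; preferring Lena to Aisha: 13.
Lena wins the head-to-head.

Lena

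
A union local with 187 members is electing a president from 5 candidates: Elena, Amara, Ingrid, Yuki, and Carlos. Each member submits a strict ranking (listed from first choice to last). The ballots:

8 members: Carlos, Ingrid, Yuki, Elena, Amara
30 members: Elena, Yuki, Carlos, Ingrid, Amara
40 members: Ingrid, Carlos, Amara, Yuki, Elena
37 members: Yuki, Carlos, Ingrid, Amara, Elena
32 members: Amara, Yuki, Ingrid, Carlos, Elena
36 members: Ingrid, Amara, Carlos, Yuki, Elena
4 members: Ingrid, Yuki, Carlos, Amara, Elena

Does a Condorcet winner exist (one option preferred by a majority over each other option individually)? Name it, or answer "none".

Checking pairwise contests:
Amara beats Elena 149–38.
Ingrid beats Amara 155–32.
Yuki beats Ingrid 99–88.
Amara beats Yuki 108–79.
Ingrid beats Carlos 112–75.
Every option loses at least one head-to-head, so there is no Condorcet winner.

none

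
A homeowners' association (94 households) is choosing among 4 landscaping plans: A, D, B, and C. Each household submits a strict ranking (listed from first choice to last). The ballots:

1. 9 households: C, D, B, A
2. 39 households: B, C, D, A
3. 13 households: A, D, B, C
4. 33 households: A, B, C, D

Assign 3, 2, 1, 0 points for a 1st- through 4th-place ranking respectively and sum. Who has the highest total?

B

A: 9·0 + 39·0 + 13·3 + 33·3 = 138
D: 9·2 + 39·1 + 13·2 + 33·0 = 83
B: 9·1 + 39·3 + 13·1 + 33·2 = 205
C: 9·3 + 39·2 + 13·0 + 33·1 = 138
B has the highest Borda score (205).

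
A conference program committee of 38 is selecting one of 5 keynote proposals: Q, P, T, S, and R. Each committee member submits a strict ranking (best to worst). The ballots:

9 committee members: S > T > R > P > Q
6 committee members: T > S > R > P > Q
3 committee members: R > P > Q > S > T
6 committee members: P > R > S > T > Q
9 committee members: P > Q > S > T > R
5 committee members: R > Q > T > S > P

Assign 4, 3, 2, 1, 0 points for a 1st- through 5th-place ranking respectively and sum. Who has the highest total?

S

Q: 9·0 + 6·0 + 3·2 + 6·0 + 9·3 + 5·3 = 48
P: 9·1 + 6·1 + 3·3 + 6·4 + 9·4 + 5·0 = 84
T: 9·3 + 6·4 + 3·0 + 6·1 + 9·1 + 5·2 = 76
S: 9·4 + 6·3 + 3·1 + 6·2 + 9·2 + 5·1 = 92
R: 9·2 + 6·2 + 3·4 + 6·3 + 9·0 + 5·4 = 80
S has the highest Borda score (92).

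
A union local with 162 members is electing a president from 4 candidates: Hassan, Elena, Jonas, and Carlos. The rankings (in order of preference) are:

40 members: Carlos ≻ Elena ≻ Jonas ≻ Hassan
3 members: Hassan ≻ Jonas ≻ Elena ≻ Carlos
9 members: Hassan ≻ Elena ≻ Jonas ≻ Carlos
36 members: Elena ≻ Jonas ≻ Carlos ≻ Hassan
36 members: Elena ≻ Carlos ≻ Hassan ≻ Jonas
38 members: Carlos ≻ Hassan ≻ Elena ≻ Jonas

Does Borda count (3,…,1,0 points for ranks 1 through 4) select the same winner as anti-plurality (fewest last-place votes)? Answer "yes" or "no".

yes

Borda — scores: Hassan 148, Elena 355, Jonas 127, Carlos 342. Winner: Elena.
Anti-plurality — last-place votes: Hassan 76, Elena 0, Jonas 74, Carlos 12. Winner: Elena.
The two methods agree.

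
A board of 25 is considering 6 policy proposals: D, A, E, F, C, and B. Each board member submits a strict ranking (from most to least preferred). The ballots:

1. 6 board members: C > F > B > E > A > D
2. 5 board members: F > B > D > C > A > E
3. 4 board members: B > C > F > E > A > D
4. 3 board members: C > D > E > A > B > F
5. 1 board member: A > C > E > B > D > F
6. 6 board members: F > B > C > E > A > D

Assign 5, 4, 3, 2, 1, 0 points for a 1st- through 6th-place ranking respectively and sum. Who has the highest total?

D: 6·0 + 5·3 + 4·0 + 3·4 + 1·1 + 6·0 = 28
A: 6·1 + 5·1 + 4·1 + 3·2 + 1·5 + 6·1 = 32
E: 6·2 + 5·0 + 4·2 + 3·3 + 1·3 + 6·2 = 44
F: 6·4 + 5·5 + 4·3 + 3·0 + 1·0 + 6·5 = 91
C: 6·5 + 5·2 + 4·4 + 3·5 + 1·4 + 6·3 = 93
B: 6·3 + 5·4 + 4·5 + 3·1 + 1·2 + 6·4 = 87
C has the highest Borda score (93).

C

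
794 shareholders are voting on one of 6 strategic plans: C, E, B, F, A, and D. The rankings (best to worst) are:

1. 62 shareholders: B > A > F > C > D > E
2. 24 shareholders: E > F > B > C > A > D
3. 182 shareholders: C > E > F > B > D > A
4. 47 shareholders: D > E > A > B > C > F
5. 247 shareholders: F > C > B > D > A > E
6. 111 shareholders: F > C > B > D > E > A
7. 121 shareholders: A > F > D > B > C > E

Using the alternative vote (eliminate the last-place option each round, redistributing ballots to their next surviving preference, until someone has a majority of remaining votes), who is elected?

F

Round 1: C 182, E 24, B 62, F 358, A 121, D 47. Eliminate E.
Round 2: C 182, B 62, F 382, A 121, D 47. Eliminate D.
Round 3: C 182, B 62, F 382, A 168. Eliminate B.
Round 4: C 182, F 382, A 230. Eliminate C.
Round 5: F 564, A 230. F has a majority.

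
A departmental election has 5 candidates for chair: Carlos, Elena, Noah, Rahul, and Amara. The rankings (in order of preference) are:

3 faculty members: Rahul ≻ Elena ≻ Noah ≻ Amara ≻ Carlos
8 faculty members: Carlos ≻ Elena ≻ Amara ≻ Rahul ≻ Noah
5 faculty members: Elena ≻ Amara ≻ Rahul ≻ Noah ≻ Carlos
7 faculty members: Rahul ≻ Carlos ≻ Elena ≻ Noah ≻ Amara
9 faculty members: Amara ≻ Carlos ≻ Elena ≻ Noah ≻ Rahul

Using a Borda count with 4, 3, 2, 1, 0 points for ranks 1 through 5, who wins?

Elena

Carlos: 3·0 + 8·4 + 5·0 + 7·3 + 9·3 = 80
Elena: 3·3 + 8·3 + 5·4 + 7·2 + 9·2 = 85
Noah: 3·2 + 8·0 + 5·1 + 7·1 + 9·1 = 27
Rahul: 3·4 + 8·1 + 5·2 + 7·4 + 9·0 = 58
Amara: 3·1 + 8·2 + 5·3 + 7·0 + 9·4 = 70
Elena has the highest Borda score (85).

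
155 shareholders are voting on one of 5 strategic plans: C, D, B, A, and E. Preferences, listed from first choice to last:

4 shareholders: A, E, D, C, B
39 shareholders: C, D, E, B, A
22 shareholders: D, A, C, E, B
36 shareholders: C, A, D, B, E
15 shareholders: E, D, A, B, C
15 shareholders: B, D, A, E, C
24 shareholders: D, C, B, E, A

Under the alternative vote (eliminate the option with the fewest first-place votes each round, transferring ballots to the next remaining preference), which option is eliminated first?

Round 1: C 75, D 46, B 15, A 4, E 15. Eliminate A.

A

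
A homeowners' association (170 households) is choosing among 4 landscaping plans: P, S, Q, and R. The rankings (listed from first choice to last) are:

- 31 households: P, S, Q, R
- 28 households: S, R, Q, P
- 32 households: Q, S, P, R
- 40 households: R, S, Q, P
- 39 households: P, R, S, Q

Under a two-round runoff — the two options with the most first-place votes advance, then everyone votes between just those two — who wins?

Round 1 first-place votes: P 70, S 28, Q 32, R 40.
P and R advance.
Runoff: P is preferred to R by 102 voters; R by 68.
P wins the runoff.

P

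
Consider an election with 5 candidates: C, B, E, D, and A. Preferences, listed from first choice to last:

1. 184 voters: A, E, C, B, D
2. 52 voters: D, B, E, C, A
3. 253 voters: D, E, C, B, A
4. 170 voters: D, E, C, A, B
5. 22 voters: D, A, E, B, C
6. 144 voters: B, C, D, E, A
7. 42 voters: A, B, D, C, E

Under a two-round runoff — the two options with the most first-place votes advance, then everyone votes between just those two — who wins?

Round 1 first-place votes: C 0, B 144, E 0, D 497, A 226.
D and A advance.
Runoff: D is preferred to A by 641 voters; A by 226.
D wins the runoff.

D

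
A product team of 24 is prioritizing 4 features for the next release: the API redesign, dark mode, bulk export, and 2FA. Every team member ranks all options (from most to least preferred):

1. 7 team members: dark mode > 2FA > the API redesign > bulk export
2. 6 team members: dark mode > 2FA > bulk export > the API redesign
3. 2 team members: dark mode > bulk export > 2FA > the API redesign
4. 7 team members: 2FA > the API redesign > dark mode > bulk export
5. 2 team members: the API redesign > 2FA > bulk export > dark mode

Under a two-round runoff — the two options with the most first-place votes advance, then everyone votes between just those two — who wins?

dark mode

Round 1 first-place votes: the API redesign 2, dark mode 15, bulk export 0, 2FA 7.
dark mode and 2FA advance.
Runoff: dark mode is preferred to 2FA by 15 voters; 2FA by 9.
dark mode wins the runoff.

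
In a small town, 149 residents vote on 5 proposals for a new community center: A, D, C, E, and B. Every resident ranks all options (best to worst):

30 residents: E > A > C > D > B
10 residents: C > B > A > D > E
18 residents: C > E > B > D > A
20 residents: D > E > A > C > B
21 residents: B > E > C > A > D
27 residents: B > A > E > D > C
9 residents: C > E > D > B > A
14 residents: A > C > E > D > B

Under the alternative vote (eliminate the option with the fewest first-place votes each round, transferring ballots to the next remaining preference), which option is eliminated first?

A

Round 1: A 14, D 20, C 37, E 30, B 48. Eliminate A.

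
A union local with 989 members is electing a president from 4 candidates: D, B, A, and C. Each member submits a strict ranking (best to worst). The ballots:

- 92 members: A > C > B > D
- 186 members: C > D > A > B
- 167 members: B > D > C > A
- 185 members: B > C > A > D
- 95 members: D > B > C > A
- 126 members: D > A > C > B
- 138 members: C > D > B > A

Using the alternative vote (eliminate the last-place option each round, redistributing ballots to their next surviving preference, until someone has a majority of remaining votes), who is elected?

C

Round 1: D 221, B 352, A 92, C 324. Eliminate A.
Round 2: D 221, B 352, C 416. Eliminate D.
Round 3: B 447, C 542. C has a majority.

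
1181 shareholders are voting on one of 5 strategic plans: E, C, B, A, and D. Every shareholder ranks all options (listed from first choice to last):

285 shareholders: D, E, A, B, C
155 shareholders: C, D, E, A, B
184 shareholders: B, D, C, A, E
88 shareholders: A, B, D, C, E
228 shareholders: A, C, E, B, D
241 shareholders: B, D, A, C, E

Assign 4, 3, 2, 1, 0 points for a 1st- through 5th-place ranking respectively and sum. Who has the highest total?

E: 285·3 + 155·2 + 184·0 + 88·0 + 228·2 + 241·0 = 1621
C: 285·0 + 155·4 + 184·2 + 88·1 + 228·3 + 241·1 = 2001
B: 285·1 + 155·0 + 184·4 + 88·3 + 228·1 + 241·4 = 2477
A: 285·2 + 155·1 + 184·1 + 88·4 + 228·4 + 241·2 = 2655
D: 285·4 + 155·3 + 184·3 + 88·2 + 228·0 + 241·3 = 3056
D has the highest Borda score (3056).

D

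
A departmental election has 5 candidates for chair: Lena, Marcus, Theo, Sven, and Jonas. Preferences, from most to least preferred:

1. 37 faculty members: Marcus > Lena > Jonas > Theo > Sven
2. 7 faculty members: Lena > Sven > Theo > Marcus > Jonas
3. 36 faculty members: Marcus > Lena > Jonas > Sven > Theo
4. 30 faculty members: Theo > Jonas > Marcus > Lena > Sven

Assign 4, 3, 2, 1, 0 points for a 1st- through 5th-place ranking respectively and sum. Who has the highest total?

Lena: 37·3 + 7·4 + 36·3 + 30·1 = 277
Marcus: 37·4 + 7·1 + 36·4 + 30·2 = 359
Theo: 37·1 + 7·2 + 36·0 + 30·4 = 171
Sven: 37·0 + 7·3 + 36·1 + 30·0 = 57
Jonas: 37·2 + 7·0 + 36·2 + 30·3 = 236
Marcus has the highest Borda score (359).

Marcus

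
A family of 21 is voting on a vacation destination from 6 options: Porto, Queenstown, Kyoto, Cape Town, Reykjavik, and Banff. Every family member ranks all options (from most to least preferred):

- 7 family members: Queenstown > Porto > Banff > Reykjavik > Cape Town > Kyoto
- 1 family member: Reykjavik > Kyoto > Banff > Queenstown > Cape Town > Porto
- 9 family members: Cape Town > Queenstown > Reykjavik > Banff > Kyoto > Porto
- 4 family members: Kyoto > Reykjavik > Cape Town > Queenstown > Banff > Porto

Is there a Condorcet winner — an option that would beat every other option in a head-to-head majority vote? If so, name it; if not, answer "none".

none

Checking pairwise contests:
Queenstown beats Porto 21–0.
Cape Town beats Queenstown 13–8.
Queenstown beats Kyoto 16–5.
Reykjavik beats Cape Town 12–9.
Queenstown beats Reykjavik 16–5.
Queenstown beats Banff 20–1.
Every option loses at least one head-to-head, so there is no Condorcet winner.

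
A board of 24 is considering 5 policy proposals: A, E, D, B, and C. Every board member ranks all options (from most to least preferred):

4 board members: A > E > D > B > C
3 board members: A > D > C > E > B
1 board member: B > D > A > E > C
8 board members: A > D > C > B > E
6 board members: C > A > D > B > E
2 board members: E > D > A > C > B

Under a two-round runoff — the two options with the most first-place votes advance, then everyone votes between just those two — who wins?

A

Round 1 first-place votes: A 15, E 2, D 0, B 1, C 6.
A and C advance.
Runoff: A is preferred to C by 18 voters; C by 6.
A wins the runoff.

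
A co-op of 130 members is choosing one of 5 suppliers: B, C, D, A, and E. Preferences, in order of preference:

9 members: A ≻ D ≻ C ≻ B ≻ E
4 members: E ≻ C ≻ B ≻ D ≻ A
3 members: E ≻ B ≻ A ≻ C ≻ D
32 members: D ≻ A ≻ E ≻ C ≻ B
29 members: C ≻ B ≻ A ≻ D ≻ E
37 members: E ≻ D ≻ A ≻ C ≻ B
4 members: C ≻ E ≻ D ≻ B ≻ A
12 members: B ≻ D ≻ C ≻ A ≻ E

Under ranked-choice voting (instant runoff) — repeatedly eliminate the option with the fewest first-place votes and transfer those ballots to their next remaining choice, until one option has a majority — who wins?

D

Round 1: B 12, C 33, D 32, A 9, E 44. Eliminate A.
Round 2: B 12, C 33, D 41, E 44. Eliminate B.
Round 3: C 33, D 53, E 44. Eliminate C.
Round 4: D 82, E 48. D has a majority.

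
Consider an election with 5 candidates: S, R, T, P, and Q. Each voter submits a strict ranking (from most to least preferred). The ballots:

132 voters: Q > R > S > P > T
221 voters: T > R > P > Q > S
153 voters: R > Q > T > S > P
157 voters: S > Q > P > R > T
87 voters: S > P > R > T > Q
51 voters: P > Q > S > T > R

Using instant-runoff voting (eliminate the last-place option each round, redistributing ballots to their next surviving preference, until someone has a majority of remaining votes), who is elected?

Q

Round 1: S 244, R 153, T 221, P 51, Q 132. Eliminate P.
Round 2: S 244, R 153, T 221, Q 183. Eliminate R.
Round 3: S 244, T 221, Q 336. Eliminate T.
Round 4: S 244, Q 557. Q has a majority.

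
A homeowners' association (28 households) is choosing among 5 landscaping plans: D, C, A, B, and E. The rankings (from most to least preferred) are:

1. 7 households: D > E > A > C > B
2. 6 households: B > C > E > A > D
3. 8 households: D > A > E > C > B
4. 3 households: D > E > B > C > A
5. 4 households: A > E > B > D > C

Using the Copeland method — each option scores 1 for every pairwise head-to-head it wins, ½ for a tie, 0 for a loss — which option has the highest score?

D

D: beats C, A, B, and E → score 4.
C: beats B; loses to D, A, and E → score 1.
A: beats C and B; loses to D and E → score 2.
B: loses to D, C, A, and E → score 0.
E: beats C, A, and B; loses to D → score 3.
D has the best pairwise record.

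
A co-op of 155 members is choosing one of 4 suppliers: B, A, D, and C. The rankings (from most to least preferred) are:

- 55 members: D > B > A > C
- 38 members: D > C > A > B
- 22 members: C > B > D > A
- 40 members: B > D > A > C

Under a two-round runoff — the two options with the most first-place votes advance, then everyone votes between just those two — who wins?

Round 1 first-place votes: B 40, A 0, D 93, C 22.
D and B advance.
Runoff: D is preferred to B by 93 voters; B by 62.
D wins the runoff.

D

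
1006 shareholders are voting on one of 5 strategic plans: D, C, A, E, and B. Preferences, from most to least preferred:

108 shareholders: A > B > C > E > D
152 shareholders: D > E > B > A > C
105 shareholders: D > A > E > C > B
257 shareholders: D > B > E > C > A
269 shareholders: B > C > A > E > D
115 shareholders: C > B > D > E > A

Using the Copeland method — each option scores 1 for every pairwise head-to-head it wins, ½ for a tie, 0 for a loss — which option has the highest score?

D

D: beats C, A, E, and B → score 4.
C: beats A; loses to D, E, and B → score 1.
A: loses to D, C, E, and B → score 0.
E: beats C and A; loses to D and B → score 2.
B: beats C, A, and E; loses to D → score 3.
D has the best pairwise record.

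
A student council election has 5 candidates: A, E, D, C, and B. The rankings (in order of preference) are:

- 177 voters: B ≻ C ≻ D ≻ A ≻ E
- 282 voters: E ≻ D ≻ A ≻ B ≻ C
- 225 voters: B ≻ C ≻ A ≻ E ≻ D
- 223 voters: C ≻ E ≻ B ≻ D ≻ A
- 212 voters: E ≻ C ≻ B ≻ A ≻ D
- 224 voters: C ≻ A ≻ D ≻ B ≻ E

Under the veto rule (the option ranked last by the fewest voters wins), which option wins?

Last-place votes: A 223, E 401, D 437, C 282, B 0.
B is ranked last by the fewest voters, so B wins.

B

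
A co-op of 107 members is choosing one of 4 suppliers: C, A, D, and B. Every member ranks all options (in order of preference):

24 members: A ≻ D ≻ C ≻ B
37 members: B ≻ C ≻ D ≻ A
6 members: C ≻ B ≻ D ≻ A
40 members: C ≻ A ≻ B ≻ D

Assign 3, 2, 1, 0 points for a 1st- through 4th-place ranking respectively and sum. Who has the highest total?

C: 24·1 + 37·2 + 6·3 + 40·3 = 236
A: 24·3 + 37·0 + 6·0 + 40·2 = 152
D: 24·2 + 37·1 + 6·1 + 40·0 = 91
B: 24·0 + 37·3 + 6·2 + 40·1 = 163
C has the highest Borda score (236).

C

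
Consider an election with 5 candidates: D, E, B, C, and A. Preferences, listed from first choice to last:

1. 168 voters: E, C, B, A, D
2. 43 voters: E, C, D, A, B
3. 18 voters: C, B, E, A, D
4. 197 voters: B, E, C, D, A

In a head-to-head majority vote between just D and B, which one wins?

Voters preferring D to B: 43; preferring B to D: 383.
B wins the head-to-head.

B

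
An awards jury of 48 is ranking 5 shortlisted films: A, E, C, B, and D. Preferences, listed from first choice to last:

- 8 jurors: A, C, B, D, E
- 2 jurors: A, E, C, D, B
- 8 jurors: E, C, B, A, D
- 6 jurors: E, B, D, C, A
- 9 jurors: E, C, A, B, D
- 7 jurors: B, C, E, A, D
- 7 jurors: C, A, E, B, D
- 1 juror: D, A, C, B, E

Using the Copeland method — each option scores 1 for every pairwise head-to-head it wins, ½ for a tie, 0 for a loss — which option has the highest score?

E

A: beats B and D; loses to E and C → score 2.
E: beats A, C, B, and D → score 4.
C: beats A, B, and D; loses to E → score 3.
B: beats D; loses to A, E, and C → score 1.
D: loses to A, E, C, and B → score 0.
E has the best pairwise record.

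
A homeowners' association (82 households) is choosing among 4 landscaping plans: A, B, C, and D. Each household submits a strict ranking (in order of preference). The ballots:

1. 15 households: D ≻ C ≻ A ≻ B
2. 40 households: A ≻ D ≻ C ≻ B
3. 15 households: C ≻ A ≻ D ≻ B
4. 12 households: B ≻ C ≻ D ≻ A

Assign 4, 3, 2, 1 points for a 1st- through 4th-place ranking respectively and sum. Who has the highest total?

A

A: 15·2 + 40·4 + 15·3 + 12·1 = 247
B: 15·1 + 40·1 + 15·1 + 12·4 = 118
C: 15·3 + 40·2 + 15·4 + 12·3 = 221
D: 15·4 + 40·3 + 15·2 + 12·2 = 234
A has the highest Borda score (247).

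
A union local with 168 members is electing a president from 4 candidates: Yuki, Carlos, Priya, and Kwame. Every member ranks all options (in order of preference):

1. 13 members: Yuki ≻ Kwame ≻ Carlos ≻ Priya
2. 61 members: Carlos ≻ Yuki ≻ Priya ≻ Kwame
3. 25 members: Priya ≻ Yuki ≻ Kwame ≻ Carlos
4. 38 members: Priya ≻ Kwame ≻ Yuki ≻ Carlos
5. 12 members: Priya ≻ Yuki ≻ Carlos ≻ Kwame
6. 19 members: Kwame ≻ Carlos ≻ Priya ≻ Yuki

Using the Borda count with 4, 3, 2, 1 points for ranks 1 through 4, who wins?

Priya

Yuki: 13·4 + 61·3 + 25·3 + 38·2 + 12·3 + 19·1 = 441
Carlos: 13·2 + 61·4 + 25·1 + 38·1 + 12·2 + 19·3 = 414
Priya: 13·1 + 61·2 + 25·4 + 38·4 + 12·4 + 19·2 = 473
Kwame: 13·3 + 61·1 + 25·2 + 38·3 + 12·1 + 19·4 = 352
Priya has the highest Borda score (473).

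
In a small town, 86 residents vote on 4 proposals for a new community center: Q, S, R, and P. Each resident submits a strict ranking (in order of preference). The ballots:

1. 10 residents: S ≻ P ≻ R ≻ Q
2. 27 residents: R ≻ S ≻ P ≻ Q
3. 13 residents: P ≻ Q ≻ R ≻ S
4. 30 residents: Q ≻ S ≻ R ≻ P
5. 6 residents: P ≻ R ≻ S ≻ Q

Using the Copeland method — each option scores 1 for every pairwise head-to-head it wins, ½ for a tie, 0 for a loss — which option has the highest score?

Q: ties S and R; loses to P → score 1.
S: beats P; ties Q; loses to R → score 1.5.
R: beats S and P; ties Q → score 2.5.
P: beats Q; loses to S and R → score 1.
R has the best pairwise record.

R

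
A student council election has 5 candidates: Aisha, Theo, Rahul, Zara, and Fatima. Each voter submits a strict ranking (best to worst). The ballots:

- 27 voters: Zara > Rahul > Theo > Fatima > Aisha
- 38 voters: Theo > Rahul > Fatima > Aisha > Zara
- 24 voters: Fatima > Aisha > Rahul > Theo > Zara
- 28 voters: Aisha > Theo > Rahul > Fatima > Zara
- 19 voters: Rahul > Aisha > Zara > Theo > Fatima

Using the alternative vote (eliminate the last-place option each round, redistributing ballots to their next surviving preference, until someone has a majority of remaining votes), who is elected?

Round 1: Aisha 28, Theo 38, Rahul 19, Zara 27, Fatima 24. Eliminate Rahul.
Round 2: Aisha 47, Theo 38, Zara 27, Fatima 24. Eliminate Fatima.
Round 3: Aisha 71, Theo 38, Zara 27. Aisha has a majority.

Aisha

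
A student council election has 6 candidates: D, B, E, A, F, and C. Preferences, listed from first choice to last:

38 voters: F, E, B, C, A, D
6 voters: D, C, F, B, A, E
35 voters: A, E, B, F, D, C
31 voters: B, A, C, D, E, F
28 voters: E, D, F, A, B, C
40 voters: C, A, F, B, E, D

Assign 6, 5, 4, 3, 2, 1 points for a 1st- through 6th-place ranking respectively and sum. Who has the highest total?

D: 38·1 + 6·6 + 35·2 + 31·3 + 28·5 + 40·1 = 417
B: 38·4 + 6·3 + 35·4 + 31·6 + 28·2 + 40·3 = 672
E: 38·5 + 6·1 + 35·5 + 31·2 + 28·6 + 40·2 = 681
A: 38·2 + 6·2 + 35·6 + 31·5 + 28·3 + 40·5 = 737
F: 38·6 + 6·4 + 35·3 + 31·1 + 28·4 + 40·4 = 660
C: 38·3 + 6·5 + 35·1 + 31·4 + 28·1 + 40·6 = 571
A has the highest Borda score (737).

A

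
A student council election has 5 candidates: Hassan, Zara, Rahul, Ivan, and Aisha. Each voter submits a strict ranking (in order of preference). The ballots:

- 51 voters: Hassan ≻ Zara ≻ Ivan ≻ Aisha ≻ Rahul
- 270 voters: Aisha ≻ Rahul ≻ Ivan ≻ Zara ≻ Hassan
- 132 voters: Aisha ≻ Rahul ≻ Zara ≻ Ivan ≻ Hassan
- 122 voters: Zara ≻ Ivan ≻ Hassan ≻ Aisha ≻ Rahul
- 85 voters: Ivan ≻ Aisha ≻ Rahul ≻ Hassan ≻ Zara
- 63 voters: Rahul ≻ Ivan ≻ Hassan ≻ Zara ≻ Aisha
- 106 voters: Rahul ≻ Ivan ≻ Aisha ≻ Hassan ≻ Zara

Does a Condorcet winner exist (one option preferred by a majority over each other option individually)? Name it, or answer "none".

none

Checking pairwise contests:
Zara beats Hassan 524–305.
Rahul beats Zara 656–173.
Aisha beats Rahul 660–169.
Rahul beats Ivan 571–258.
Ivan beats Aisha 427–402.
Every option loses at least one head-to-head, so there is no Condorcet winner.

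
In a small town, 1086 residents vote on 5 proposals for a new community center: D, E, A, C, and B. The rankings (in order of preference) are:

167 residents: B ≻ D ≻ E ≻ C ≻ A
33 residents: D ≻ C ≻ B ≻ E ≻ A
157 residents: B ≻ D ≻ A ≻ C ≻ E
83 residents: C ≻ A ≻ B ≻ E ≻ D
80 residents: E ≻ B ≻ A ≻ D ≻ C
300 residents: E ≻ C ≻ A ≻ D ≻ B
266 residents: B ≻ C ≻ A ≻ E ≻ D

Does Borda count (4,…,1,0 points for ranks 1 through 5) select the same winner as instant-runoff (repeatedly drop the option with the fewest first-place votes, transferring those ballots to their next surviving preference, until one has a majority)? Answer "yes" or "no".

yes

Borda — scores: D 1484, E 2236, A 1855, C 2453, B 2832. Winner: B.
Instant-runoff — R1 D 33, E 380, A 0, C 83, B 590 (B winner). Winner: B.
The two methods agree.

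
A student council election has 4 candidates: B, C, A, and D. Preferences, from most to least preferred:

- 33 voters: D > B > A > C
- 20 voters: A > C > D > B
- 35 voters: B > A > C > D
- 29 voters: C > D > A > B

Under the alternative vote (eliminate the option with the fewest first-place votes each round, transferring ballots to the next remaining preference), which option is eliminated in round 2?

D

Round 1: B 35, C 29, A 20, D 33. Eliminate A.
Round 2: B 35, C 49, D 33. Eliminate D.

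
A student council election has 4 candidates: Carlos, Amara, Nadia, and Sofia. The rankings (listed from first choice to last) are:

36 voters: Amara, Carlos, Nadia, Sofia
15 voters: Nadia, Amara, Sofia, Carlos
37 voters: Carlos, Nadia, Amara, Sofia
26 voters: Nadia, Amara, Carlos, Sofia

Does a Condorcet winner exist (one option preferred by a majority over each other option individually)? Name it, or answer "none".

Checking pairwise contests:
Amara beats Carlos 77–37.
Nadia beats Amara 78–36.
Carlos beats Nadia 73–41.
Carlos beats Sofia 99–15.
Every option loses at least one head-to-head, so there is no Condorcet winner.

none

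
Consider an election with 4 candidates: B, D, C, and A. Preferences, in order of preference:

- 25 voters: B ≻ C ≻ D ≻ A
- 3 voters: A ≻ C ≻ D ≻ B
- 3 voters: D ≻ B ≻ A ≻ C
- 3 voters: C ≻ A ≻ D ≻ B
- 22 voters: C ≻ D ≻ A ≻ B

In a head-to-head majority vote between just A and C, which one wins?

C

Voters preferring A to C: 6; preferring C to A: 50.
C wins the head-to-head.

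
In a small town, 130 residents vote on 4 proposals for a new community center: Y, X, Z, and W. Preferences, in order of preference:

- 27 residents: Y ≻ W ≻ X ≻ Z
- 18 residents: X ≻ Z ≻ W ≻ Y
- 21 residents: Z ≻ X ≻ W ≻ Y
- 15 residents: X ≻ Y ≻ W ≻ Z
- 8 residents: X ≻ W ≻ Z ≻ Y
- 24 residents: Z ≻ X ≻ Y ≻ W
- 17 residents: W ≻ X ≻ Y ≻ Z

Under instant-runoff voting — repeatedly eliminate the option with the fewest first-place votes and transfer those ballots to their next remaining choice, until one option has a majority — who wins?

X

Round 1: Y 27, X 41, Z 45, W 17. Eliminate W.
Round 2: Y 27, X 58, Z 45. Eliminate Y.
Round 3: X 85, Z 45. X has a majority.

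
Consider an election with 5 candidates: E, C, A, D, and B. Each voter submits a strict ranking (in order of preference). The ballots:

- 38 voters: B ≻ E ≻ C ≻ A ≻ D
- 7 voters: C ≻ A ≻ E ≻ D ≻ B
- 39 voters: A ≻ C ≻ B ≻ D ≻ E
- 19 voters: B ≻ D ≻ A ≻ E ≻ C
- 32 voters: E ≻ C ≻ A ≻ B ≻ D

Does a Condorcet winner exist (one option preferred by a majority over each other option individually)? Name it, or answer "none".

Checking pairwise contests:
B beats E 96–39.
E beats C 89–46.
E beats A 70–65.
E beats D 77–58.
C beats B 78–57.
Every option loses at least one head-to-head, so there is no Condorcet winner.

none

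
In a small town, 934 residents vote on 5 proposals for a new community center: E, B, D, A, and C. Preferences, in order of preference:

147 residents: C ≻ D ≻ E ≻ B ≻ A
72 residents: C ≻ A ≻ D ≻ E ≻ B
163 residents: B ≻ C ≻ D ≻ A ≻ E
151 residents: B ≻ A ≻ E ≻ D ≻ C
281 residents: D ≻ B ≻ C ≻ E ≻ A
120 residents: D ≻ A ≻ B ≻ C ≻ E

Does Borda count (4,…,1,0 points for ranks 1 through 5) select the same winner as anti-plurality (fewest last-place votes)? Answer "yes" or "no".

yes

Borda — scores: E 949, B 2486, D 2666, A 1192, C 2047. Winner: D.
Anti-plurality — last-place votes: E 283, B 72, D 0, A 428, C 151. Winner: D.
The two methods agree.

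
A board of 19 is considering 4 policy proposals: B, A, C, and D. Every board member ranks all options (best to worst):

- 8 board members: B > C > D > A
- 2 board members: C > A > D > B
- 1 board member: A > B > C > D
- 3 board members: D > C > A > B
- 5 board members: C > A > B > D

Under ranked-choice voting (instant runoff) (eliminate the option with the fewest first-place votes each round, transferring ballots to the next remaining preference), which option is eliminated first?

Round 1: B 8, A 1, C 7, D 3. Eliminate A.

A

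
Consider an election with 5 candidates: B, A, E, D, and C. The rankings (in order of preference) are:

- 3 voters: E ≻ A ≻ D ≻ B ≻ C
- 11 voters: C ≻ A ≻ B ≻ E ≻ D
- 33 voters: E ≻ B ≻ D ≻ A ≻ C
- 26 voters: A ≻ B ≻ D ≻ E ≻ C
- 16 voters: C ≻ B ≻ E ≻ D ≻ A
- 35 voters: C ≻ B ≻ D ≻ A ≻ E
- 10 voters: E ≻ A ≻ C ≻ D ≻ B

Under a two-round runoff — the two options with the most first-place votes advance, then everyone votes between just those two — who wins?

Round 1 first-place votes: B 0, A 26, E 46, D 0, C 62.
C and E advance.
Runoff: C is preferred to E by 62 voters; E by 72.
E wins the runoff.

E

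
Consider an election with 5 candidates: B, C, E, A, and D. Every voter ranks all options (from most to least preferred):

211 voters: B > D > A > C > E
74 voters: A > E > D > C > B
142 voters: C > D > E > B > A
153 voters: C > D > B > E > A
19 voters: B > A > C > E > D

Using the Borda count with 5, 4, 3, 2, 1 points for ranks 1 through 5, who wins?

D

B: 211·5 + 74·1 + 142·2 + 153·3 + 19·5 = 1967
C: 211·2 + 74·2 + 142·5 + 153·5 + 19·3 = 2102
E: 211·1 + 74·4 + 142·3 + 153·2 + 19·2 = 1277
A: 211·3 + 74·5 + 142·1 + 153·1 + 19·4 = 1374
D: 211·4 + 74·3 + 142·4 + 153·4 + 19·1 = 2265
D has the highest Borda score (2265).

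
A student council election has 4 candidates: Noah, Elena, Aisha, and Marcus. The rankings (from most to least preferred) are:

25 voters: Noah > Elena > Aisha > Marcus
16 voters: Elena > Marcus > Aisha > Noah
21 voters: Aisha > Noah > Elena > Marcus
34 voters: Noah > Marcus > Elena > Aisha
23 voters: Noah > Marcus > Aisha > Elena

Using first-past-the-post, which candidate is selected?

Noah

First-place votes: Noah 82, Elena 16, Aisha 21, Marcus 0.
Noah has the most first-place votes.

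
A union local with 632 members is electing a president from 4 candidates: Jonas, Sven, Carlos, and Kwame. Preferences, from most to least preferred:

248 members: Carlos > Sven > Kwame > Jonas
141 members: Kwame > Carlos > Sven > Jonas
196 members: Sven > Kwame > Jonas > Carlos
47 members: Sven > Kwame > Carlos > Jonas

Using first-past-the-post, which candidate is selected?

Carlos

First-place votes: Jonas 0, Sven 243, Carlos 248, Kwame 141.
Carlos has the most first-place votes.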